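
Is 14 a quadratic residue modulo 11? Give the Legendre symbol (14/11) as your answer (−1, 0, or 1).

Euler's criterion: (14/11) ≡ 3^5 (mod 11).
3^2 ≡ 9 (mod 11)
3^4 ≡ 4 (mod 11)
3^5 = 3^(4+1) ≡ 1 (mod 11).
Result is 1, so (14/11) = 1.

1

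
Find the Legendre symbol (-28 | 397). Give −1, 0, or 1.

Euler's criterion: (-28/397) ≡ 369^198 (mod 397).
369^2 ≡ 387 (mod 397)
369^4 ≡ 100 (mod 397)
369^8 ≡ 75 (mod 397)
369^16 ≡ 67 (mod 397)
369^32 ≡ 122 (mod 397)
369^64 ≡ 195 (mod 397)
369^128 ≡ 310 (mod 397)
369^198 = 369^(128+64+4+2) ≡ 396 (mod 397).
Result is 396 ≡ −1, so (-28/397) = −1.

-1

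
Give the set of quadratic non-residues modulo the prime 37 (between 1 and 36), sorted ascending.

2,5,6,8,13,14,15,17,18,19,20,22,23,24,29,31,32,35

Square k = 1,…,18 (k and 37−k give the same square):
1²=1, 2²=4, 3²=9, 4²=16, 5²=25, 6²=36, 7²≡12, 8²≡27, 9²≡7, 10²≡26, 11²≡10, 12²≡33, 13²≡21, 14²≡11, 15²≡3, 16²≡34, 17²≡30, 18²≡28 (mod 37).
The residues are {1, 3, 4, 7, 9, 10, 11, 12, 16, 21, 25, 26, 27, 28, 30, 33, 34, 36}; the non-residues are the remaining 18 nonzero classes.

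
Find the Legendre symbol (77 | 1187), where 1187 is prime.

-1

Reciprocity: 77 ≡ 1 and 1187 ≡ 3 (mod 4), so (77/1187) = +(1187/77).
Reduce top mod 77: now compute (32/77).
Pull out 2^5: since 77 ≡ 5 (mod 8), (2/77) = -1, so (2/77)^5 = -1.
Reached (1/77) = 1. Collecting the sign flips along the way, the symbol is -1.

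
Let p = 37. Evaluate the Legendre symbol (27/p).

1

Reciprocity: 27 ≡ 3 and 37 ≡ 1 (mod 4), so (27/37) = +(37/27).
Reduce top mod 27: now compute (10/27).
Pull out 2: since 27 ≡ 3 (mod 8), (2/27) = -1.
Reciprocity: 5 ≡ 1 and 27 ≡ 3 (mod 4), so (5/27) = +(27/5).
Reduce top mod 5: now compute (2/5).
Pull out 2: since 5 ≡ 5 (mod 8), (2/5) = -1.
Reached (1/5) = 1. Collecting the sign flips along the way, the symbol is +1.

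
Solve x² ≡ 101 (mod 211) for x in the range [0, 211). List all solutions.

Since 211 ≡ 3 (mod 4), a square root of 101 is 101^((211+1)/4) = 101^53 mod 211.
Repeated squaring: 101^2≡73, 101^4≡54, 101^8≡173, 101^16≡178, 101^32≡34 (mod 211).
101^53 = 101^(32+16+4+1) ≡ 34 (mod 211).
Check: 34² = 1156 ≡ 101 (mod 211). The two roots are 34 and 177.

34, 177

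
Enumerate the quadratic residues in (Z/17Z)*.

1 2 4 8 9 13 15 16

Square k = 1,…,8 (k and 17−k give the same square):
1²=1, 2²=4, 3²=9, 4²=16, 5²≡8, 6²≡2, 7²≡15, 8²≡13 (mod 17).
So the quadratic residues mod 17 are {1, 2, 4, 8, 9, 13, 15, 16}.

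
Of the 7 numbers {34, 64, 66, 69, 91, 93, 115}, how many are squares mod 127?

(34/127) = +1 → QR.
(64/127) = +1 → QR.
(66/127) = -1 → non-residue.
(69/127) = +1 → QR.
(91/127) = -1 → non-residue.
(93/127) = -1 → non-residue.
(115/127) = +1 → QR.
Total quadratic residues among the 7: 4.

4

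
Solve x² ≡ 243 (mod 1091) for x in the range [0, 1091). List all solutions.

141, 950

Since 1091 ≡ 3 (mod 4), a square root of 243 is 243^((1091+1)/4) = 243^273 mod 1091.
Repeated squaring: 243^2≡135, 243^4≡769, 243^8≡39, 243^16≡430, 243^32≡521, 243^64≡873, 243^128≡611, 243^256≡199 (mod 1091).
243^273 = 243^(256+16+1) ≡ 141 (mod 1091).
Check: 141² = 19881 ≡ 243 (mod 1091). The two roots are 141 and 950.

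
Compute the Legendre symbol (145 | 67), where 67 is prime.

Euler's criterion: (145/67) ≡ 11^33 (mod 67).
11^2 ≡ 54 (mod 67)
11^4 ≡ 35 (mod 67)
11^8 ≡ 19 (mod 67)
11^16 ≡ 26 (mod 67)
11^32 ≡ 6 (mod 67)
11^33 = 11^(32+1) ≡ 66 (mod 67).
Result is 66 ≡ −1, so (145/67) = −1.

-1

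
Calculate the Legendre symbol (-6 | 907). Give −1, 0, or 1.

-1

Euler's criterion: (-6/907) ≡ 901^453 (mod 907).
901^2 ≡ 36 (mod 907)
901^4 ≡ 389 (mod 907)
901^8 ≡ 759 (mod 907)
901^16 ≡ 136 (mod 907)
901^32 ≡ 356 (mod 907)
901^64 ≡ 663 (mod 907)
901^128 ≡ 581 (mod 907)
901^256 ≡ 157 (mod 907)
901^453 = 901^(256+128+64+4+1) ≡ 906 (mod 907).
Result is 906 ≡ −1, so (-6/907) = −1.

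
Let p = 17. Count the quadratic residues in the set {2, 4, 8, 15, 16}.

5

(2/17) = +1 → QR.
(4/17) = +1 → QR.
(8/17) = +1 → QR.
(15/17) = +1 → QR.
(16/17) = +1 → QR.
Total quadratic residues among the 5: 5.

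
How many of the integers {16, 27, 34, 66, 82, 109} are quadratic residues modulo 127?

(16/127) = +1 → QR.
(27/127) = -1 → non-residue.
(34/127) = +1 → QR.
(66/127) = -1 → non-residue.
(82/127) = +1 → QR.
(109/127) = -1 → non-residue.
Total quadratic residues among the 6: 3.

3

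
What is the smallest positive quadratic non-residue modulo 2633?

3

(2/2633) = +1, so 2 is a residue.
(3/2633) = −1, so 3 is the smallest positive non-residue mod 2633.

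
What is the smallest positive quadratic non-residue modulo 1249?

7

(2/1249) = +1, so 2 is a residue.
(3/1249) = +1, so 3 is a residue.
(4/1249) = +1, so 4 is a residue.
(5/1249) = +1, so 5 is a residue.
(6/1249) = +1, so 6 is a residue.
(7/1249) = −1, so 7 is the smallest positive non-residue mod 1249.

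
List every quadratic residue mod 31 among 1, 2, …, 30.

1 2 4 5 7 8 9 10 14 16 18 19 20 25 28

Square k = 1,…,15 (k and 31−k give the same square):
1²=1, 2²=4, 3²=9, 4²=16, 5²=25, 6²≡5, 7²≡18, 8²≡2, 9²≡19, 10²≡7, 11²≡28, 12²≡20, 13²≡14, 14²≡10, 15²≡8 (mod 31).
So the quadratic residues mod 31 are {1, 2, 4, 5, 7, 8, 9, 10, 14, 16, 18, 19, 20, 25, 28}.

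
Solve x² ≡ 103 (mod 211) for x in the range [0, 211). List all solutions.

Since 211 ≡ 3 (mod 4), a square root of 103 is 103^((211+1)/4) = 103^53 mod 211.
Repeated squaring: 103^2≡59, 103^4≡105, 103^8≡53, 103^16≡66, 103^32≡136 (mod 211).
103^53 = 103^(32+16+4+1) ≡ 37 (mod 211).
Check: 37² = 1369 ≡ 103 (mod 211). The two roots are 37 and 174.

37, 174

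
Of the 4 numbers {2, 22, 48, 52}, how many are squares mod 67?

1

(2/67) = -1 → non-residue.
(22/67) = +1 → QR.
(48/67) = -1 → non-residue.
(52/67) = -1 → non-residue.
Total quadratic residues among the 4: 1.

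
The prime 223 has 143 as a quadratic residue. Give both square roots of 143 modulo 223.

Since 223 ≡ 3 (mod 4), a square root of 143 is 143^((223+1)/4) = 143^56 mod 223.
Repeated squaring: 143^2≡156, 143^4≡29, 143^8≡172, 143^16≡148, 143^32≡50 (mod 223).
143^56 = 143^(32+16+8) ≡ 139 (mod 223).
Check: 139² = 19321 ≡ 143 (mod 223). The two roots are 84 and 139.

84, 139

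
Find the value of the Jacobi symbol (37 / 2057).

-1

Reciprocity: 37 ≡ 1 and 2057 ≡ 1 (mod 4), so (37/2057) = +(2057/37).
Reduce top mod 37: now compute (22/37).
Pull out 2: since 37 ≡ 5 (mod 8), (2/37) = -1.
Reciprocity: 11 ≡ 3 and 37 ≡ 1 (mod 4), so (11/37) = +(37/11).
Reduce top mod 11: now compute (4/11).
Pull out 2^2: since 11 ≡ 3 (mod 8), (2/11) = -1, so (2/11)^2 = +1.
Reached (1/11) = 1. Collecting the sign flips along the way, the symbol is -1.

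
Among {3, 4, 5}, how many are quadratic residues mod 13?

2

(3/13) = +1 → QR.
(4/13) = +1 → QR.
(5/13) = -1 → non-residue.
Total quadratic residues among the 3: 2.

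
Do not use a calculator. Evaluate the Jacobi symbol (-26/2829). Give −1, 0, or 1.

1

First reduce: -26 ≡ 2803 (mod 2829).
Reciprocity: 2803 ≡ 3 and 2829 ≡ 1 (mod 4), so (2803/2829) = +(2829/2803).
Reduce top mod 2803: now compute (26/2803).
Pull out 2: since 2803 ≡ 3 (mod 8), (2/2803) = -1.
Reciprocity: 13 ≡ 1 and 2803 ≡ 3 (mod 4), so (13/2803) = +(2803/13).
Reduce top mod 13: now compute (8/13).
Pull out 2^3: since 13 ≡ 5 (mod 8), (2/13) = -1, so (2/13)^3 = -1.
Reached (1/13) = 1. Collecting the sign flips along the way, the symbol is +1.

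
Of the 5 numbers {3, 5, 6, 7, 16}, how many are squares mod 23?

(3/23) = +1 → QR.
(5/23) = -1 → non-residue.
(6/23) = +1 → QR.
(7/23) = -1 → non-residue.
(16/23) = +1 → QR.
Total quadratic residues among the 5: 3.

3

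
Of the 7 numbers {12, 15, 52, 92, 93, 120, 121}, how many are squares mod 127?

4

(12/127) = -1 → non-residue.
(15/127) = +1 → QR.
(52/127) = +1 → QR.
(92/127) = -1 → non-residue.
(93/127) = -1 → non-residue.
(120/127) = +1 → QR.
(121/127) = +1 → QR.
Total quadratic residues among the 7: 4.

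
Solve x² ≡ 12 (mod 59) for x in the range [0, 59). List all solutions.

22, 37

Since 59 ≡ 3 (mod 4), a square root of 12 is 12^((59+1)/4) = 12^15 mod 59.
Repeated squaring: 12^2≡26, 12^4≡27, 12^8≡21 (mod 59).
12^15 = 12^(8+4+2+1) ≡ 22 (mod 59).
Check: 22² = 484 ≡ 12 (mod 59). The two roots are 22 and 37.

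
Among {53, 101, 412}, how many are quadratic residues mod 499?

(53/499) = -1 → non-residue.
(101/499) = +1 → QR.
(412/499) = +1 → QR.
Total quadratic residues among the 3: 2.

2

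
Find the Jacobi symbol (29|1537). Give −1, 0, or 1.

Reciprocity: 29 ≡ 1 and 1537 ≡ 1 (mod 4), so (29/1537) = +(1537/29).
Reduce top mod 29: now compute (0/29).
Top reduces to 0: gcd > 1, so the symbol is 0.

0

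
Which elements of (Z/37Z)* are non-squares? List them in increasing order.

Square k = 1,…,18 (k and 37−k give the same square):
1²=1, 2²=4, 3²=9, 4²=16, 5²=25, 6²=36, 7²≡12, 8²≡27, 9²≡7, 10²≡26, 11²≡10, 12²≡33, 13²≡21, 14²≡11, 15²≡3, 16²≡34, 17²≡30, 18²≡28 (mod 37).
The residues are {1, 3, 4, 7, 9, 10, 11, 12, 16, 21, 25, 26, 27, 28, 30, 33, 34, 36}; the non-residues are the remaining 18 nonzero classes.

2 5 6 8 13 14 15 17 18 19 20 22 23 24 29 31 32 35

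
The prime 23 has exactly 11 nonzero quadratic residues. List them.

Square k = 1,…,11 (k and 23−k give the same square):
1²=1, 2²=4, 3²=9, 4²=16, 5²≡2, 6²≡13, 7²≡3, 8²≡18, 9²≡12, 10²≡8, 11²≡6 (mod 23).
So the quadratic residues mod 23 are {1, 2, 3, 4, 6, 8, 9, 12, 13, 16, 18}.

1,2,3,4,6,8,9,12,13,16,18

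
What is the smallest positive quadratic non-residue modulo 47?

(2/47) = +1, so 2 is a residue.
(3/47) = +1, so 3 is a residue.
(4/47) = +1, so 4 is a residue.
(5/47) = −1, so 5 is the smallest positive non-residue mod 47.

5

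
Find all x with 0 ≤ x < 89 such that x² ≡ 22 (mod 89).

17, 72

89 ≡ 1 (mod 4), so we find a root by search.
Trying successive values, 17² = 289 ≡ 22 (mod 89). The other root is 89 − 17 = 72.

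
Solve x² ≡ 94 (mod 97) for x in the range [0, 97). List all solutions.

97 ≡ 1 (mod 4), so we find a root by search.
Trying successive values, 26² = 676 ≡ 94 (mod 97). The other root is 97 − 26 = 71.

26, 71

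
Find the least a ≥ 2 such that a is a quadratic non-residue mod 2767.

3

(2/2767) = +1, so 2 is a residue.
(3/2767) = −1, so 3 is the smallest positive non-residue mod 2767.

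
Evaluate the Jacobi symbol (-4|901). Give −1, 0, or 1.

First reduce: -4 ≡ 897 (mod 901).
Reciprocity: 897 ≡ 1 and 901 ≡ 1 (mod 4), so (897/901) = +(901/897).
Reduce top mod 897: now compute (4/897).
Pull out 2^2: since 897 ≡ 1 (mod 8), (2/897) = +1, so (2/897)^2 = +1.
Reached (1/897) = 1. Collecting the sign flips along the way, the symbol is +1.

1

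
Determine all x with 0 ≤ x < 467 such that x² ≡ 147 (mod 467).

Since 467 ≡ 3 (mod 4), a square root of 147 is 147^((467+1)/4) = 147^117 mod 467.
Repeated squaring: 147^2≡127, 147^4≡251, 147^8≡423, 147^16≡68, 147^32≡421, 147^64≡248 (mod 467).
147^117 = 147^(64+32+16+4+1) ≡ 239 (mod 467).
Check: 239² = 57121 ≡ 147 (mod 467). The two roots are 228 and 239.

228, 239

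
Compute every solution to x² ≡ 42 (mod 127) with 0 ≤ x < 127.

13, 114

Since 127 ≡ 3 (mod 4), a square root of 42 is 42^((127+1)/4) = 42^32 mod 127.
Repeated squaring: 42^2≡113, 42^4≡69, 42^8≡62, 42^16≡34, 42^32≡13 (mod 127).
42^32 = 42^(32) ≡ 13 (mod 127).
Check: 13² = 169 ≡ 42 (mod 127). The two roots are 13 and 114.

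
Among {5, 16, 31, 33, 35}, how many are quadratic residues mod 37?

2

(5/37) = -1 → non-residue.
(16/37) = +1 → QR.
(31/37) = -1 → non-residue.
(33/37) = +1 → QR.
(35/37) = -1 → non-residue.
Total quadratic residues among the 5: 2.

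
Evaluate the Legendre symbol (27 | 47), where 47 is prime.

1

Euler's criterion: (27/47) ≡ 27^23 (mod 47).
27^2 ≡ 24 (mod 47)
27^4 ≡ 12 (mod 47)
27^8 ≡ 3 (mod 47)
27^16 ≡ 9 (mod 47)
27^23 = 27^(16+4+2+1) ≡ 1 (mod 47).
Result is 1, so (27/47) = 1.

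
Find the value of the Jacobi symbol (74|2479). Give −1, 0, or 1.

0

Pull out 2: since 2479 ≡ 7 (mod 8), (2/2479) = +1.
Reciprocity: 37 ≡ 1 and 2479 ≡ 3 (mod 4), so (37/2479) = +(2479/37).
Reduce top mod 37: now compute (0/37).
Top reduces to 0: gcd > 1, so the symbol is 0.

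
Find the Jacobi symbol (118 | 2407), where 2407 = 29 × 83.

Pull out 2: since 2407 ≡ 7 (mod 8), (2/2407) = +1.
Reciprocity: 59 ≡ 3 and 2407 ≡ 3 (mod 4), so (59/2407) = −(2407/59).
Reduce top mod 59: now compute (47/59).
Reciprocity: 47 ≡ 3 and 59 ≡ 3 (mod 4), so (47/59) = −(59/47).
Reduce top mod 47: now compute (12/47).
Pull out 2^2: since 47 ≡ 7 (mod 8), (2/47) = +1, so (2/47)^2 = +1.
Reciprocity: 3 ≡ 3 and 47 ≡ 3 (mod 4), so (3/47) = −(47/3).
Reduce top mod 3: now compute (2/3).
Pull out 2: since 3 ≡ 3 (mod 8), (2/3) = -1.
Reached (1/3) = 1. Collecting the sign flips along the way, the symbol is +1.

1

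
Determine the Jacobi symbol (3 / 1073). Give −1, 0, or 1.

Reciprocity: 3 ≡ 3 and 1073 ≡ 1 (mod 4), so (3/1073) = +(1073/3).
Reduce top mod 3: now compute (2/3).
Pull out 2: since 3 ≡ 3 (mod 8), (2/3) = -1.
Reached (1/3) = 1. Collecting the sign flips along the way, the symbol is -1.

-1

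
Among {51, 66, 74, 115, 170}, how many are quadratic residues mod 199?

3

(51/199) = +1 → QR.
(66/199) = +1 → QR.
(74/199) = -1 → non-residue.
(115/199) = +1 → QR.
(170/199) = -1 → non-residue.
Total quadratic residues among the 5: 3.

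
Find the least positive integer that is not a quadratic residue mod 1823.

(2/1823) = +1, so 2 is a residue.
(3/1823) = +1, so 3 is a residue.
(4/1823) = +1, so 4 is a residue.
(5/1823) = −1, so 5 is the smallest positive non-residue mod 1823.

5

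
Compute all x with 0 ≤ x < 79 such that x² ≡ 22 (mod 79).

Since 79 ≡ 3 (mod 4), a square root of 22 is 22^((79+1)/4) = 22^20 mod 79.
Repeated squaring: 22^2≡10, 22^4≡21, 22^8≡46, 22^16≡62 (mod 79).
22^20 = 22^(16+4) ≡ 38 (mod 79).
Check: 38² = 1444 ≡ 22 (mod 79). The two roots are 38 and 41.

38, 41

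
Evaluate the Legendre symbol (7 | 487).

-1

Euler's criterion: (7/487) ≡ 7^243 (mod 487).
7^2 ≡ 49 (mod 487)
7^4 ≡ 453 (mod 487)
7^8 ≡ 182 (mod 487)
7^16 ≡ 8 (mod 487)
7^32 ≡ 64 (mod 487)
7^64 ≡ 200 (mod 487)
7^128 ≡ 66 (mod 487)
7^243 = 7^(128+64+32+16+2+1) ≡ 486 (mod 487).
Result is 486 ≡ −1, so (7/487) = −1.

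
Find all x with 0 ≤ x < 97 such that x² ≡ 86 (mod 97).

97 ≡ 1 (mod 4), so we find a root by search.
Trying successive values, 38² = 1444 ≡ 86 (mod 97). The other root is 97 − 38 = 59.

38, 59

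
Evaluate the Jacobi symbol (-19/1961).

First reduce: -19 ≡ 1942 (mod 1961).
Pull out 2: since 1961 ≡ 1 (mod 8), (2/1961) = +1.
Reciprocity: 971 ≡ 3 and 1961 ≡ 1 (mod 4), so (971/1961) = +(1961/971).
Reduce top mod 971: now compute (19/971).
Reciprocity: 19 ≡ 3 and 971 ≡ 3 (mod 4), so (19/971) = −(971/19).
Reduce top mod 19: now compute (2/19).
Pull out 2: since 19 ≡ 3 (mod 8), (2/19) = -1.
Reached (1/19) = 1. Collecting the sign flips along the way, the symbol is +1.

1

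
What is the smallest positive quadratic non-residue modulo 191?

(2/191) = +1, so 2 is a residue.
(3/191) = +1, so 3 is a residue.
(4/191) = +1, so 4 is a residue.
(5/191) = +1, so 5 is a residue.
(6/191) = +1, so 6 is a residue.
(7/191) = −1, so 7 is the smallest positive non-residue mod 191.

7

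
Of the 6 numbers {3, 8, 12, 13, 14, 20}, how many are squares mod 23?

(3/23) = +1 → QR.
(8/23) = +1 → QR.
(12/23) = +1 → QR.
(13/23) = +1 → QR.
(14/23) = -1 → non-residue.
(20/23) = -1 → non-residue.
Total quadratic residues among the 6: 4.

4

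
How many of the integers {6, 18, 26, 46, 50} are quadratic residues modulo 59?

2

(6/59) = -1 → non-residue.
(18/59) = -1 → non-residue.
(26/59) = +1 → QR.
(46/59) = +1 → QR.
(50/59) = -1 → non-residue.
Total quadratic residues among the 5: 2.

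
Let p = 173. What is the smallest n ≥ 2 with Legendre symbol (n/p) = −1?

(2/173) = −1, so 2 is the smallest positive non-residue mod 173.

2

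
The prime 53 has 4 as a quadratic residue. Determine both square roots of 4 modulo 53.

2, 51

53 ≡ 1 (mod 4), so we find a root by search.
Trying successive values, 2² = 4 ≡ 4 (mod 53). The other root is 53 − 2 = 51.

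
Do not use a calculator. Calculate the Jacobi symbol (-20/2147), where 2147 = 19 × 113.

1

First reduce: -20 ≡ 2127 (mod 2147).
Reciprocity: 2127 ≡ 3 and 2147 ≡ 3 (mod 4), so (2127/2147) = −(2147/2127).
Reduce top mod 2127: now compute (20/2127).
Pull out 2^2: since 2127 ≡ 7 (mod 8), (2/2127) = +1, so (2/2127)^2 = +1.
Reciprocity: 5 ≡ 1 and 2127 ≡ 3 (mod 4), so (5/2127) = +(2127/5).
Reduce top mod 5: now compute (2/5).
Pull out 2: since 5 ≡ 5 (mod 8), (2/5) = -1.
Reached (1/5) = 1. Collecting the sign flips along the way, the symbol is +1.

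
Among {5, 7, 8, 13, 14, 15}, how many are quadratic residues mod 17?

(5/17) = -1 → non-residue.
(7/17) = -1 → non-residue.
(8/17) = +1 → QR.
(13/17) = +1 → QR.
(14/17) = -1 → non-residue.
(15/17) = +1 → QR.
Total quadratic residues among the 6: 3.

3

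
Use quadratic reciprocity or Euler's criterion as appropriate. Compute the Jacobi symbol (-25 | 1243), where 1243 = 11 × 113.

First reduce: -25 ≡ 1218 (mod 1243).
Pull out 2: since 1243 ≡ 3 (mod 8), (2/1243) = -1.
Reciprocity: 609 ≡ 1 and 1243 ≡ 3 (mod 4), so (609/1243) = +(1243/609).
Reduce top mod 609: now compute (25/609).
Reciprocity: 25 ≡ 1 and 609 ≡ 1 (mod 4), so (25/609) = +(609/25).
Reduce top mod 25: now compute (9/25).
Reciprocity: 9 ≡ 1 and 25 ≡ 1 (mod 4), so (9/25) = +(25/9).
Reduce top mod 9: now compute (7/9).
Reciprocity: 7 ≡ 3 and 9 ≡ 1 (mod 4), so (7/9) = +(9/7).
Reduce top mod 7: now compute (2/7).
Pull out 2: since 7 ≡ 7 (mod 8), (2/7) = +1.
Reached (1/7) = 1. Collecting the sign flips along the way, the symbol is -1.

-1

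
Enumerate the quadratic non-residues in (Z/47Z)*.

5, 10, 11, 13, 15, 19, 20, 22, 23, 26, 29, 30, 31, 33, 35, 38, 39, 40, 41, 43, 44, 45, 46

Square k = 1,…,23 (k and 47−k give the same square):
1²=1, 2²=4, 3²=9, 4²=16, 5²=25, 6²=36, 7²≡2, 8²≡17, 9²≡34, 10²≡6, 11²≡27, 12²≡3, 13²≡28, 14²≡8, 15²≡37, 16²≡21, 17²≡7, 18²≡42, 19²≡32, 20²≡24, 21²≡18, 22²≡14, 23²≡12 (mod 47).
The residues are {1, 2, 3, 4, 6, 7, 8, 9, 12, 14, 16, 17, 18, 21, 24, 25, 27, 28, 32, 34, 36, 37, 42}; the non-residues are the remaining 23 nonzero classes.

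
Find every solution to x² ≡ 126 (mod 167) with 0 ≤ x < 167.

Since 167 ≡ 3 (mod 4), a square root of 126 is 126^((167+1)/4) = 126^42 mod 167.
Repeated squaring: 126^2≡11, 126^4≡121, 126^8≡112, 126^16≡19, 126^32≡27 (mod 167).
126^42 = 126^(32+8+2) ≡ 31 (mod 167).
Check: 31² = 961 ≡ 126 (mod 167). The two roots are 31 and 136.

31, 136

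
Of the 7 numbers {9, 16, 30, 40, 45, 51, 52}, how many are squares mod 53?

4

(9/53) = +1 → QR.
(16/53) = +1 → QR.
(30/53) = -1 → non-residue.
(40/53) = +1 → QR.
(45/53) = -1 → non-residue.
(51/53) = -1 → non-residue.
(52/53) = +1 → QR.
Total quadratic residues among the 7: 4.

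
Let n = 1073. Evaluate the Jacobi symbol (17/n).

1

Reciprocity: 17 ≡ 1 and 1073 ≡ 1 (mod 4), so (17/1073) = +(1073/17).
Reduce top mod 17: now compute (2/17).
Pull out 2: since 17 ≡ 1 (mod 8), (2/17) = +1.
Reached (1/17) = 1. Collecting the sign flips along the way, the symbol is +1.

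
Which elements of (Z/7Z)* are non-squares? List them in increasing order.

Square k = 1,…,3 (k and 7−k give the same square):
1²=1, 2²=4, 3²≡2 (mod 7).
The residues are {1, 2, 4}; the non-residues are the remaining 3 nonzero classes.

3,5,6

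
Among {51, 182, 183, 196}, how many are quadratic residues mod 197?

3

(51/197) = +1 → QR.
(182/197) = +1 → QR.
(183/197) = -1 → non-residue.
(196/197) = +1 → QR.
Total quadratic residues among the 4: 3.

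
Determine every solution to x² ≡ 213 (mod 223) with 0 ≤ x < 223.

Since 223 ≡ 3 (mod 4), a square root of 213 is 213^((223+1)/4) = 213^56 mod 223.
Repeated squaring: 213^2≡100, 213^4≡188, 213^8≡110, 213^16≡58, 213^32≡19 (mod 223).
213^56 = 213^(32+16+8) ≡ 131 (mod 223).
Check: 131² = 17161 ≡ 213 (mod 223). The two roots are 92 and 131.

92, 131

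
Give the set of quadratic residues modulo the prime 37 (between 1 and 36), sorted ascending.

1 3 4 7 9 10 11 12 16 21 25 26 27 28 30 33 34 36

Square k = 1,…,18 (k and 37−k give the same square):
1²=1, 2²=4, 3²=9, 4²=16, 5²=25, 6²=36, 7²≡12, 8²≡27, 9²≡7, 10²≡26, 11²≡10, 12²≡33, 13²≡21, 14²≡11, 15²≡3, 16²≡34, 17²≡30, 18²≡28 (mod 37).
So the quadratic residues mod 37 are {1, 3, 4, 7, 9, 10, 11, 12, 16, 21, 25, 26, 27, 28, 30, 33, 34, 36}.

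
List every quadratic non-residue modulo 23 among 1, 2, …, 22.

Square k = 1,…,11 (k and 23−k give the same square):
1²=1, 2²=4, 3²=9, 4²=16, 5²≡2, 6²≡13, 7²≡3, 8²≡18, 9²≡12, 10²≡8, 11²≡6 (mod 23).
The residues are {1, 2, 3, 4, 6, 8, 9, 12, 13, 16, 18}; the non-residues are the remaining 11 nonzero classes.

5 7 10 11 14 15 17 19 20 21 22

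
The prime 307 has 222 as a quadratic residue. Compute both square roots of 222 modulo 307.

Since 307 ≡ 3 (mod 4), a square root of 222 is 222^((307+1)/4) = 222^77 mod 307.
Repeated squaring: 222^2≡164, 222^4≡187, 222^8≡278, 222^16≡227, 222^32≡260, 222^64≡60 (mod 307).
222^77 = 222^(64+8+4+1) ≡ 284 (mod 307).
Check: 284² = 80656 ≡ 222 (mod 307). The two roots are 23 and 284.

23, 284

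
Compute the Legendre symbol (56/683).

Pull out 2^3: since 683 ≡ 3 (mod 8), (2/683) = -1, so (2/683)^3 = -1.
Reciprocity: 7 ≡ 3 and 683 ≡ 3 (mod 4), so (7/683) = −(683/7).
Reduce top mod 7: now compute (4/7).
Pull out 2^2: since 7 ≡ 7 (mod 8), (2/7) = +1, so (2/7)^2 = +1.
Reached (1/7) = 1. Collecting the sign flips along the way, the symbol is +1.

1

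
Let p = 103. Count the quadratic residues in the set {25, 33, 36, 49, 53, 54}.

4

(25/103) = +1 → QR.
(33/103) = +1 → QR.
(36/103) = +1 → QR.
(49/103) = +1 → QR.
(53/103) = -1 → non-residue.
(54/103) = -1 → non-residue.
Total quadratic residues among the 6: 4.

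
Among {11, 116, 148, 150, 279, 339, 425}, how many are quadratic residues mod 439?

(11/439) = +1 → QR.
(116/439) = +1 → QR.
(148/439) = -1 → non-residue.
(150/439) = -1 → non-residue.
(279/439) = -1 → non-residue.
(339/439) = -1 → non-residue.
(425/439) = -1 → non-residue.
Total quadratic residues among the 7: 2.

2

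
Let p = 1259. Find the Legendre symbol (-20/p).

-1

First reduce: -20 ≡ 1239 (mod 1259).
Reciprocity: 1239 ≡ 3 and 1259 ≡ 3 (mod 4), so (1239/1259) = −(1259/1239).
Reduce top mod 1239: now compute (20/1239).
Pull out 2^2: since 1239 ≡ 7 (mod 8), (2/1239) = +1, so (2/1239)^2 = +1.
Reciprocity: 5 ≡ 1 and 1239 ≡ 3 (mod 4), so (5/1239) = +(1239/5).
Reduce top mod 5: now compute (4/5).
Pull out 2^2: since 5 ≡ 5 (mod 8), (2/5) = -1, so (2/5)^2 = +1.
Reached (1/5) = 1. Collecting the sign flips along the way, the symbol is -1.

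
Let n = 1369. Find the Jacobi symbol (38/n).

1

Pull out 2: since 1369 ≡ 1 (mod 8), (2/1369) = +1.
Reciprocity: 19 ≡ 3 and 1369 ≡ 1 (mod 4), so (19/1369) = +(1369/19).
Reduce top mod 19: now compute (1/19).
Reached (1/19) = 1. Collecting the sign flips along the way, the symbol is +1.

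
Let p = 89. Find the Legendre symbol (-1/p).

1

Euler's criterion: (-1/89) ≡ 88^44 (mod 89).
88^2 ≡ 1 (mod 89)
88^4 ≡ 1 (mod 89)
88^8 ≡ 1 (mod 89)
88^16 ≡ 1 (mod 89)
88^32 ≡ 1 (mod 89)
88^44 = 88^(32+8+4) ≡ 1 (mod 89).
Result is 1, so (-1/89) = 1.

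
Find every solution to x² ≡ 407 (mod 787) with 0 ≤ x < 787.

Since 787 ≡ 3 (mod 4), a square root of 407 is 407^((787+1)/4) = 407^197 mod 787.
Repeated squaring: 407^2≡379, 407^4≡407, 407^8≡379, 407^16≡407, 407^32≡379, 407^64≡407, 407^128≡379 (mod 787).
407^197 = 407^(128+64+4+1) ≡ 379 (mod 787).
Check: 379² = 143641 ≡ 407 (mod 787). The two roots are 379 and 408.

379, 408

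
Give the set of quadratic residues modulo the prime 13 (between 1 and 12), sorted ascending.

Square k = 1,…,6 (k and 13−k give the same square):
1²=1, 2²=4, 3²=9, 4²≡3, 5²≡12, 6²≡10 (mod 13).
So the quadratic residues mod 13 are {1, 3, 4, 9, 10, 12}.

1, 3, 4, 9, 10, 12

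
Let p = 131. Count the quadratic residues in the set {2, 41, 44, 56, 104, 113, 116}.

3

(2/131) = -1 → non-residue.
(41/131) = +1 → QR.
(44/131) = +1 → QR.
(56/131) = -1 → non-residue.
(104/131) = -1 → non-residue.
(113/131) = +1 → QR.
(116/131) = -1 → non-residue.
Total quadratic residues among the 7: 3.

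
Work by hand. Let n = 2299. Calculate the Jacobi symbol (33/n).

0

Reciprocity: 33 ≡ 1 and 2299 ≡ 3 (mod 4), so (33/2299) = +(2299/33).
Reduce top mod 33: now compute (22/33).
Pull out 2: since 33 ≡ 1 (mod 8), (2/33) = +1.
Reciprocity: 11 ≡ 3 and 33 ≡ 1 (mod 4), so (11/33) = +(33/11).
Reduce top mod 11: now compute (0/11).
Top reduces to 0: gcd > 1, so the symbol is 0.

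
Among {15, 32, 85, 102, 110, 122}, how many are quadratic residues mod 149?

3

(15/149) = -1 → non-residue.
(32/149) = -1 → non-residue.
(85/149) = +1 → QR.
(102/149) = +1 → QR.
(110/149) = +1 → QR.
(122/149) = -1 → non-residue.
Total quadratic residues among the 6: 3.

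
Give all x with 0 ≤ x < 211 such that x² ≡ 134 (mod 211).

61, 150

Since 211 ≡ 3 (mod 4), a square root of 134 is 134^((211+1)/4) = 134^53 mod 211.
Repeated squaring: 134^2≡21, 134^4≡19, 134^8≡150, 134^16≡134, 134^32≡21 (mod 211).
134^53 = 134^(32+16+4+1) ≡ 150 (mod 211).
Check: 150² = 22500 ≡ 134 (mod 211). The two roots are 61 and 150.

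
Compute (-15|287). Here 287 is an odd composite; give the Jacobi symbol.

First reduce: -15 ≡ 272 (mod 287).
Pull out 2^4: since 287 ≡ 7 (mod 8), (2/287) = +1, so (2/287)^4 = +1.
Reciprocity: 17 ≡ 1 and 287 ≡ 3 (mod 4), so (17/287) = +(287/17).
Reduce top mod 17: now compute (15/17).
Reciprocity: 15 ≡ 3 and 17 ≡ 1 (mod 4), so (15/17) = +(17/15).
Reduce top mod 15: now compute (2/15).
Pull out 2: since 15 ≡ 7 (mod 8), (2/15) = +1.
Reached (1/15) = 1. Collecting the sign flips along the way, the symbol is +1.

1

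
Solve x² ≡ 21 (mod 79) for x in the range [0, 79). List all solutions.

Since 79 ≡ 3 (mod 4), a square root of 21 is 21^((79+1)/4) = 21^20 mod 79.
Repeated squaring: 21^2≡46, 21^4≡62, 21^8≡52, 21^16≡18 (mod 79).
21^20 = 21^(16+4) ≡ 10 (mod 79).
Check: 10² = 100 ≡ 21 (mod 79). The two roots are 10 and 69.

10, 69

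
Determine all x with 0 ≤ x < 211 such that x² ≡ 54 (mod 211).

Since 211 ≡ 3 (mod 4), a square root of 54 is 54^((211+1)/4) = 54^53 mod 211.
Repeated squaring: 54^2≡173, 54^4≡178, 54^8≡34, 54^16≡101, 54^32≡73 (mod 211).
54^53 = 54^(32+16+4+1) ≡ 73 (mod 211).
Check: 73² = 5329 ≡ 54 (mod 211). The two roots are 73 and 138.

73, 138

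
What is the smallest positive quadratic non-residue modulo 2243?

(2/2243) = −1, so 2 is the smallest positive non-residue mod 2243.

2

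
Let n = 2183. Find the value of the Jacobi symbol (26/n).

1

Pull out 2: since 2183 ≡ 7 (mod 8), (2/2183) = +1.
Reciprocity: 13 ≡ 1 and 2183 ≡ 3 (mod 4), so (13/2183) = +(2183/13).
Reduce top mod 13: now compute (12/13).
Pull out 2^2: since 13 ≡ 5 (mod 8), (2/13) = -1, so (2/13)^2 = +1.
Reciprocity: 3 ≡ 3 and 13 ≡ 1 (mod 4), so (3/13) = +(13/3).
Reduce top mod 3: now compute (1/3).
Reached (1/3) = 1. Collecting the sign flips along the way, the symbol is +1.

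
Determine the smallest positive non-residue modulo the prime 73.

(2/73) = +1, so 2 is a residue.
(3/73) = +1, so 3 is a residue.
(4/73) = +1, so 4 is a residue.
(5/73) = −1, so 5 is the smallest positive non-residue mod 73.

5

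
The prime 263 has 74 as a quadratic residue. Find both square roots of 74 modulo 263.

52, 211

Since 263 ≡ 3 (mod 4), a square root of 74 is 74^((263+1)/4) = 74^66 mod 263.
Repeated squaring: 74^2≡216, 74^4≡105, 74^8≡242, 74^16≡178, 74^32≡124, 74^64≡122 (mod 263).
74^66 = 74^(64+2) ≡ 52 (mod 263).
Check: 52² = 2704 ≡ 74 (mod 263). The two roots are 52 and 211.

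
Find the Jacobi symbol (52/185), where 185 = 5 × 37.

1

Pull out 2^2: since 185 ≡ 1 (mod 8), (2/185) = +1, so (2/185)^2 = +1.
Reciprocity: 13 ≡ 1 and 185 ≡ 1 (mod 4), so (13/185) = +(185/13).
Reduce top mod 13: now compute (3/13).
Reciprocity: 3 ≡ 3 and 13 ≡ 1 (mod 4), so (3/13) = +(13/3).
Reduce top mod 3: now compute (1/3).
Reached (1/3) = 1. Collecting the sign flips along the way, the symbol is +1.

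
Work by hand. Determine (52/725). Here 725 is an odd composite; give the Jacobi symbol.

1

Pull out 2^2: since 725 ≡ 5 (mod 8), (2/725) = -1, so (2/725)^2 = +1.
Reciprocity: 13 ≡ 1 and 725 ≡ 1 (mod 4), so (13/725) = +(725/13).
Reduce top mod 13: now compute (10/13).
Pull out 2: since 13 ≡ 5 (mod 8), (2/13) = -1.
Reciprocity: 5 ≡ 1 and 13 ≡ 1 (mod 4), so (5/13) = +(13/5).
Reduce top mod 5: now compute (3/5).
Reciprocity: 3 ≡ 3 and 5 ≡ 1 (mod 4), so (3/5) = +(5/3).
Reduce top mod 3: now compute (2/3).
Pull out 2: since 3 ≡ 3 (mod 8), (2/3) = -1.
Reached (1/3) = 1. Collecting the sign flips along the way, the symbol is +1.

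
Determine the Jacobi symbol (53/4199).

Reciprocity: 53 ≡ 1 and 4199 ≡ 3 (mod 4), so (53/4199) = +(4199/53).
Reduce top mod 53: now compute (12/53).
Pull out 2^2: since 53 ≡ 5 (mod 8), (2/53) = -1, so (2/53)^2 = +1.
Reciprocity: 3 ≡ 3 and 53 ≡ 1 (mod 4), so (3/53) = +(53/3).
Reduce top mod 3: now compute (2/3).
Pull out 2: since 3 ≡ 3 (mod 8), (2/3) = -1.
Reached (1/3) = 1. Collecting the sign flips along the way, the symbol is -1.

-1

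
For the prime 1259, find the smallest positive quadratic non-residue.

(2/1259) = −1, so 2 is the smallest positive non-residue mod 1259.

2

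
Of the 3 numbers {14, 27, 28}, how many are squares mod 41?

(14/41) = -1 → non-residue.
(27/41) = -1 → non-residue.
(28/41) = -1 → non-residue.
Total quadratic residues among the 3: 0.

0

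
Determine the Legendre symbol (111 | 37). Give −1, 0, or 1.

First reduce: 111 ≡ 0 (mod 37).
Top reduces to 0: gcd > 1, so the symbol is 0.

0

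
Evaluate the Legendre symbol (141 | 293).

1

Euler's criterion: (141/293) ≡ 141^146 (mod 293).
141^2 ≡ 250 (mod 293)
141^4 ≡ 91 (mod 293)
141^8 ≡ 77 (mod 293)
141^16 ≡ 69 (mod 293)
141^32 ≡ 73 (mod 293)
141^64 ≡ 55 (mod 293)
141^128 ≡ 95 (mod 293)
141^146 = 141^(128+16+2) ≡ 1 (mod 293).
Result is 1, so (141/293) = 1.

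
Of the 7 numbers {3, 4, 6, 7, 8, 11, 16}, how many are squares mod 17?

3

(3/17) = -1 → non-residue.
(4/17) = +1 → QR.
(6/17) = -1 → non-residue.
(7/17) = -1 → non-residue.
(8/17) = +1 → QR.
(11/17) = -1 → non-residue.
(16/17) = +1 → QR.
Total quadratic residues among the 7: 3.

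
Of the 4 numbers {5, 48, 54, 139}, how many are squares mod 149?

2

(5/149) = +1 → QR.
(48/149) = -1 → non-residue.
(54/149) = +1 → QR.
(139/149) = -1 → non-residue.
Total quadratic residues among the 4: 2.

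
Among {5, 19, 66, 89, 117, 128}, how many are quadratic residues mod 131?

3

(5/131) = +1 → QR.
(19/131) = -1 → non-residue.
(66/131) = -1 → non-residue.
(89/131) = +1 → QR.
(117/131) = +1 → QR.
(128/131) = -1 → non-residue.
Total quadratic residues among the 6: 3.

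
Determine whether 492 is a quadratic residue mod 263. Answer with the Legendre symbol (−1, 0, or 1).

-1

Euler's criterion: (492/263) ≡ 229^131 (mod 263).
229^2 ≡ 104 (mod 263)
229^4 ≡ 33 (mod 263)
229^8 ≡ 37 (mod 263)
229^16 ≡ 54 (mod 263)
229^32 ≡ 23 (mod 263)
229^64 ≡ 3 (mod 263)
229^128 ≡ 9 (mod 263)
229^131 = 229^(128+2+1) ≡ 262 (mod 263).
Result is 262 ≡ −1, so (492/263) = −1.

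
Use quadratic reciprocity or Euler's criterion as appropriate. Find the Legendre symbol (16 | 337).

1

Euler's criterion: (16/337) ≡ 16^168 (mod 337).
16^2 ≡ 256 (mod 337)
16^4 ≡ 158 (mod 337)
16^8 ≡ 26 (mod 337)
16^16 ≡ 2 (mod 337)
16^32 ≡ 4 (mod 337)
16^64 ≡ 16 (mod 337)
16^128 ≡ 256 (mod 337)
16^168 = 16^(128+32+8) ≡ 1 (mod 337).
Result is 1, so (16/337) = 1.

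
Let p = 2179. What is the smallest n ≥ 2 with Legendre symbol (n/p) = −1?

2

(2/2179) = −1, so 2 is the smallest positive non-residue mod 2179.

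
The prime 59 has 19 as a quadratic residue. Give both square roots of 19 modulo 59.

Since 59 ≡ 3 (mod 4), a square root of 19 is 19^((59+1)/4) = 19^15 mod 59.
Repeated squaring: 19^2≡7, 19^4≡49, 19^8≡41 (mod 59).
19^15 = 19^(8+4+2+1) ≡ 45 (mod 59).
Check: 45² = 2025 ≡ 19 (mod 59). The two roots are 14 and 45.

14, 45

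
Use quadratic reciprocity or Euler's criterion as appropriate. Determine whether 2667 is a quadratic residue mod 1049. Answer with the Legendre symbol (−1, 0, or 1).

-1

Euler's criterion: (2667/1049) ≡ 569^524 (mod 1049).
569^2 ≡ 669 (mod 1049)
569^4 ≡ 687 (mod 1049)
569^8 ≡ 968 (mod 1049)
569^16 ≡ 267 (mod 1049)
569^32 ≡ 1006 (mod 1049)
569^64 ≡ 800 (mod 1049)
569^128 ≡ 110 (mod 1049)
569^256 ≡ 561 (mod 1049)
569^512 ≡ 21 (mod 1049)
569^524 = 569^(512+8+4) ≡ 1048 (mod 1049).
Result is 1048 ≡ −1, so (2667/1049) = −1.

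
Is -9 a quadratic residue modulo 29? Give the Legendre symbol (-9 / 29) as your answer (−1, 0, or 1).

Euler's criterion: (-9/29) ≡ 20^14 (mod 29).
20^2 ≡ 23 (mod 29)
20^4 ≡ 7 (mod 29)
20^8 ≡ 20 (mod 29)
20^14 = 20^(8+4+2) ≡ 1 (mod 29).
Result is 1, so (-9/29) = 1.

1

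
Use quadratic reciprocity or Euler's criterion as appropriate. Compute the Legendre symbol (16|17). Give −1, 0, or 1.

Pull out 2^4: since 17 ≡ 1 (mod 8), (2/17) = +1, so (2/17)^4 = +1.
Reached (1/17) = 1. Collecting the sign flips along the way, the symbol is +1.

1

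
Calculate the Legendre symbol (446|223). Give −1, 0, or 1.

First reduce: 446 ≡ 0 (mod 223).
Top reduces to 0: gcd > 1, so the symbol is 0.

0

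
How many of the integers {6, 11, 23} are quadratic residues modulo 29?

(6/29) = +1 → QR.
(11/29) = -1 → non-residue.
(23/29) = +1 → QR.
Total quadratic residues among the 3: 2.

2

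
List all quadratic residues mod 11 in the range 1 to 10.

Square k = 1,…,5 (k and 11−k give the same square):
1²=1, 2²=4, 3²=9, 4²≡5, 5²≡3 (mod 11).
So the quadratic residues mod 11 are {1, 3, 4, 5, 9}.

1,3,4,5,9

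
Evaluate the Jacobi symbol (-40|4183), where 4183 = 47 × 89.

First reduce: -40 ≡ 4143 (mod 4183).
Reciprocity: 4143 ≡ 3 and 4183 ≡ 3 (mod 4), so (4143/4183) = −(4183/4143).
Reduce top mod 4143: now compute (40/4143).
Pull out 2^3: since 4143 ≡ 7 (mod 8), (2/4143) = +1, so (2/4143)^3 = +1.
Reciprocity: 5 ≡ 1 and 4143 ≡ 3 (mod 4), so (5/4143) = +(4143/5).
Reduce top mod 5: now compute (3/5).
Reciprocity: 3 ≡ 3 and 5 ≡ 1 (mod 4), so (3/5) = +(5/3).
Reduce top mod 3: now compute (2/3).
Pull out 2: since 3 ≡ 3 (mod 8), (2/3) = -1.
Reached (1/3) = 1. Collecting the sign flips along the way, the symbol is +1.

1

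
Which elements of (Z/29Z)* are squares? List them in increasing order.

1, 4, 5, 6, 7, 9, 13, 16, 20, 22, 23, 24, 25, 28

Square k = 1,…,14 (k and 29−k give the same square):
1²=1, 2²=4, 3²=9, 4²=16, 5²=25, 6²≡7, 7²≡20, 8²≡6, 9²≡23, 10²≡13, 11²≡5, 12²≡28, 13²≡24, 14²≡22 (mod 29).
So the quadratic residues mod 29 are {1, 4, 5, 6, 7, 9, 13, 16, 20, 22, 23, 24, 25, 28}.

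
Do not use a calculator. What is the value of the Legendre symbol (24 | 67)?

Pull out 2^3: since 67 ≡ 3 (mod 8), (2/67) = -1, so (2/67)^3 = -1.
Reciprocity: 3 ≡ 3 and 67 ≡ 3 (mod 4), so (3/67) = −(67/3).
Reduce top mod 3: now compute (1/3).
Reached (1/3) = 1. Collecting the sign flips along the way, the symbol is +1.

1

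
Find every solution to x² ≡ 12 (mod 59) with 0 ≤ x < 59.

22, 37

Since 59 ≡ 3 (mod 4), a square root of 12 is 12^((59+1)/4) = 12^15 mod 59.
Repeated squaring: 12^2≡26, 12^4≡27, 12^8≡21 (mod 59).
12^15 = 12^(8+4+2+1) ≡ 22 (mod 59).
Check: 22² = 484 ≡ 12 (mod 59). The two roots are 22 and 37.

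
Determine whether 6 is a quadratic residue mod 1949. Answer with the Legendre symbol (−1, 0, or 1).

1

Pull out 2: since 1949 ≡ 5 (mod 8), (2/1949) = -1.
Reciprocity: 3 ≡ 3 and 1949 ≡ 1 (mod 4), so (3/1949) = +(1949/3).
Reduce top mod 3: now compute (2/3).
Pull out 2: since 3 ≡ 3 (mod 8), (2/3) = -1.
Reached (1/3) = 1. Collecting the sign flips along the way, the symbol is +1.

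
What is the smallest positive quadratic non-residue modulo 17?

3

(2/17) = +1, so 2 is a residue.
(3/17) = −1, so 3 is the smallest positive non-residue mod 17.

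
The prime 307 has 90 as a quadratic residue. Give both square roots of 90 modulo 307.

107, 200

Since 307 ≡ 3 (mod 4), a square root of 90 is 90^((307+1)/4) = 90^77 mod 307.
Repeated squaring: 90^2≡118, 90^4≡109, 90^8≡215, 90^16≡175, 90^32≡232, 90^64≡99 (mod 307).
90^77 = 90^(64+8+4+1) ≡ 107 (mod 307).
Check: 107² = 11449 ≡ 90 (mod 307). The two roots are 107 and 200.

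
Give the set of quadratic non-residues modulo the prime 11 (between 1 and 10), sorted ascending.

Square k = 1,…,5 (k and 11−k give the same square):
1²=1, 2²=4, 3²=9, 4²≡5, 5²≡3 (mod 11).
The residues are {1, 3, 4, 5, 9}; the non-residues are the remaining 5 nonzero classes.

2, 6, 7, 8, 10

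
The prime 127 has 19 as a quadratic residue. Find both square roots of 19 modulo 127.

20, 107

Since 127 ≡ 3 (mod 4), a square root of 19 is 19^((127+1)/4) = 19^32 mod 127.
Repeated squaring: 19^2≡107, 19^4≡19, 19^8≡107, 19^16≡19, 19^32≡107 (mod 127).
19^32 = 19^(32) ≡ 107 (mod 127).
Check: 107² = 11449 ≡ 19 (mod 127). The two roots are 20 and 107.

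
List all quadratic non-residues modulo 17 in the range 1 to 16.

Square k = 1,…,8 (k and 17−k give the same square):
1²=1, 2²=4, 3²=9, 4²=16, 5²≡8, 6²≡2, 7²≡15, 8²≡13 (mod 17).
The residues are {1, 2, 4, 8, 9, 13, 15, 16}; the non-residues are the remaining 8 nonzero classes.

3 5 6 7 10 11 12 14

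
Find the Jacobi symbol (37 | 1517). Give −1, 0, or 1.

Reciprocity: 37 ≡ 1 and 1517 ≡ 1 (mod 4), so (37/1517) = +(1517/37).
Reduce top mod 37: now compute (0/37).
Top reduces to 0: gcd > 1, so the symbol is 0.

0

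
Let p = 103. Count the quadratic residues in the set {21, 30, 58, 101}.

2

(21/103) = -1 → non-residue.
(30/103) = +1 → QR.
(58/103) = +1 → QR.
(101/103) = -1 → non-residue.
Total quadratic residues among the 4: 2.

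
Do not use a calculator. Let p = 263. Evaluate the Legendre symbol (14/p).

Pull out 2: since 263 ≡ 7 (mod 8), (2/263) = +1.
Reciprocity: 7 ≡ 3 and 263 ≡ 3 (mod 4), so (7/263) = −(263/7).
Reduce top mod 7: now compute (4/7).
Pull out 2^2: since 7 ≡ 7 (mod 8), (2/7) = +1, so (2/7)^2 = +1.
Reached (1/7) = 1. Collecting the sign flips along the way, the symbol is -1.

-1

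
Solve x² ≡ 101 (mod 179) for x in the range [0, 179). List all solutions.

Since 179 ≡ 3 (mod 4), a square root of 101 is 101^((179+1)/4) = 101^45 mod 179.
Repeated squaring: 101^2≡177, 101^4≡4, 101^8≡16, 101^16≡77, 101^32≡22 (mod 179).
101^45 = 101^(32+8+4+1) ≡ 82 (mod 179).
Check: 82² = 6724 ≡ 101 (mod 179). The two roots are 82 and 97.

82, 97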